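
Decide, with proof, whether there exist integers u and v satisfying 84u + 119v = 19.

No, no such integers exist.

Both 84 and 119 are divisible by gcd(84, 119) = 7, hence so is any combination 84u + 119v.
However 19 leaves remainder 5 on division by 7.
So the equation is unsolvable over ℤ.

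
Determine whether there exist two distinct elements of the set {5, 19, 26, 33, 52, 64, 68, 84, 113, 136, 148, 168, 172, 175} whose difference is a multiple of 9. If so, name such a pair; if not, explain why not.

Reduce each element mod 9: 5↦5, 19↦1, 26↦8, 33↦6, 52↦7, 64↦1, 68↦5, 84↦3, 113↦5, 136↦1, 148↦4, 168↦6, 172↦1, 175↦4. The residue 5 repeats (at 5 and 68), and 68 − 5 = 63 = 7·9.

Yes: 5 and 68.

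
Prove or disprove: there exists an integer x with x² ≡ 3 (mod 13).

Take x = 4. Then 4² = 16 = 1·13 + 3, so 4² ≡ 3 (mod 13).

x = 4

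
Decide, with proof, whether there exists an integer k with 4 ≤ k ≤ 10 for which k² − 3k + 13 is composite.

The values for k = 4, 5, …, 10 are 17, 23, 31, 41, 53, 67, 83, and each of these is prime.
So no value in the range makes the expression composite.

No such integer k in that range exists.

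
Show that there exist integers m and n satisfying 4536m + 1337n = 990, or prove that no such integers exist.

There are no such integers.

Both 4536 and 1337 are divisible by gcd(4536, 1337) = 7, hence so is any combination 4536m + 1337n.
However 990 leaves remainder 3 on division by 7.
Hence no integers m, n satisfy the equation.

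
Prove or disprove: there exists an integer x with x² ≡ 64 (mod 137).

Take x = 8. Then 8² = 64, and since 0 ≤ 64 < 137 this is already reduced: 8² ≡ 64 (mod 137).

x = 8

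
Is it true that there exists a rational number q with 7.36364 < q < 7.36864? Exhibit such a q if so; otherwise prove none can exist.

q = 140/19

Look for a denominator N such that an integer falls strictly between N·7.36364 and N·7.36864. N = 19 works: 19·7.36364 = 139.90916 < 140 < 140.00416 = 19·7.36864.
Hence 140/19 is a rational number with 7.36364 < 140/19 < 7.36864.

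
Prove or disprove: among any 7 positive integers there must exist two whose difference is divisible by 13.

Try 7 consecutive integers, 11, 12, …, 17. Their remainders mod 13 are 11, 12, 0, 1, 2, 3, 4 — pairwise different, as any 7 ≤ 13 consecutive integers have distinct residues.
No two share a residue, so no pair has difference divisible by 13; the claim fails for this set.

No, the set {11, 12, 13, 14, 15, 16, 17} is a counterexample.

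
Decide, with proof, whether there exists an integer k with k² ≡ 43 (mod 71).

k = 16

k = 16 works: 16² = 256, and 256 − 43 = 213 = 3·71.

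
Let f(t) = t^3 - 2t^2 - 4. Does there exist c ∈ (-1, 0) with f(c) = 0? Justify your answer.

f(-1) = -7 and f(0) = -4, both negative, so a sign-change argument is unavailable; we show f keeps this sign on the whole interval.
Substitute t = −u, where 0 < u < 1 on the interval. Expanding, f(−u) = -u^3 - 2u^2 - 4.
All 3 nonzero coefficients of this polynomial in u are negative; hence for u > 0 the value is a sum of negative terms (the constant -4 among them).
So f is strictly negative on (-1, 0); no root exists in the interval.

No such root exists.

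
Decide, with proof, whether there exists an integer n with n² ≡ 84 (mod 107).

No, no such integer exists.

Apply Euler's criterion with the prime 107: 84 is a quadratic residue iff 84^53 ≡ 1 (mod 107), and a non-residue iff it is ≡ −1.
Squaring successively (mod 107): 84^2 = 7056 ≡ 101; 84^4 ≡ 101² = 10201 ≡ 36; 84^8 ≡ 36² = 1296 ≡ 12; 84^16 ≡ 12² = 144 ≡ 37; 84^32 ≡ 37² = 1369 ≡ 85.
Since 53 = 32 + 16 + 4 + 1, 84^53 ≡ 85 · 37 · 36 · 84; multiplying out mod 107: 85·37 = 3145 ≡ 42, then 42·36 = 1512 ≡ 14, then 14·84 = 1176 ≡ 106. Thus 84^53 ≡ 106 ≡ −1 (mod 107).
By Euler's criterion 84 is a quadratic non-residue mod 107: no n satisfies n² ≡ 84 (mod 107).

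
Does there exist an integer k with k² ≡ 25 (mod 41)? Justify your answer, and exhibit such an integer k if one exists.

Take k = 36. Then 36² = 1296 = 31·41 + 25, so 36² ≡ 25 (mod 41).

k = 36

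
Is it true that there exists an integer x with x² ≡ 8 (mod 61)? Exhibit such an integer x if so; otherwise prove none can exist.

61 is prime, so by Euler's criterion 8 is a square mod 61 iff 8^((61−1)/2) = 8^30 ≡ 1 (mod 61).
Squaring successively (mod 61): 8^2 = 64 ≡ 3; 8^4 ≡ 3² = 9 ≡ 9; 8^8 ≡ 9² = 81 ≡ 20; 8^16 ≡ 20² = 400 ≡ 34.
Since 30 = 16 + 8 + 4 + 2, 8^30 ≡ 34 · 20 · 9 · 3; multiplying out mod 61: 34·20 = 680 ≡ 9, then 9·9 = 81 ≡ 20, then 20·3 = 60 ≡ 60. Thus 8^30 ≡ 60 ≡ −1 (mod 61).
By Euler's criterion 8 is a quadratic non-residue mod 61: no x satisfies x² ≡ 8 (mod 61).

No, no such integer exists.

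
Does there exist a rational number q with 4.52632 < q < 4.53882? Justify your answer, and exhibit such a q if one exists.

Look for a denominator N such that an integer falls strictly between N·4.52632 and N·4.53882. N = 13 works: 13·4.52632 = 58.84216 < 59 < 59.00466 = 13·4.53882.
Dividing back, 4.52632 < 59/13 < 4.53882, and 59/13 is rational.

q = 59/13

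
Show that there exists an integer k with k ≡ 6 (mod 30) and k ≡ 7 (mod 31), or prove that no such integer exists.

Since 30 and 31 share no common factor, CRT says the pair of congruences has a solution (unique mod 930).
Write k = 6 + 30t and require 6 + 30t ≡ 7 (mod 31), i.e. 30t ≡ 1 (mod 31).
Note 30·30 = 900 ≡ 1 (mod 31) (as 900 − 1 = 29·31), so 30⁻¹ ≡ 30.
Therefore t ≡ 30·1 = 30 (mod 31).
With t = 30: k = 6 + 30·30 = 906.
Verify: 906 = 30·30 + 6 and 906 = 29·31 + 7. ✓

k = 906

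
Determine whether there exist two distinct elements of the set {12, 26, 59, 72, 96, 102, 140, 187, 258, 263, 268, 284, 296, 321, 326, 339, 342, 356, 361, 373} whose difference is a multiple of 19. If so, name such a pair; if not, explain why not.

Reduce each element mod 19: 12↦12, 26↦7, 59↦2, 72↦15, 96↦1, 102↦7, 140↦7, 187↦16, 258↦11, 263↦16, 268↦2, 284↦18, 296↦11, 321↦17, 326↦3, 339↦16, 342↦0, 356↦14, 361↦0, 373↦12. The residue 12 repeats (at 12 and 373), and 373 − 12 = 361 = 19·19.

12 and 373 are such a pair.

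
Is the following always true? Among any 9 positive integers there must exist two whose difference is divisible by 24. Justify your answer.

No; for instance {93, 94, 95, 96, 97, 98, 99, 100, 101} is a counterexample.

Try 9 consecutive integers, 93, 94, …, 101. Their remainders mod 24 are 21, 22, 23, 0, 1, 2, 3, 4, 5 — pairwise different, as any 9 ≤ 24 consecutive integers have distinct residues.
No two share a residue, so no pair has difference divisible by 24; the claim fails for this set.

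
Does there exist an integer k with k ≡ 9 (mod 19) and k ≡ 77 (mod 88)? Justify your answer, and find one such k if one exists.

Since 19 and 88 share no common factor, CRT says the pair of congruences has a solution (unique mod 1672).
Any solution of the first congruence is k = 9 + 19t; substituting into the second, 19t ≡ 77 − 9 ≡ 68 (mod 88).
Invert 19 mod 88 by the Euclidean algorithm: 88 = 4·19 + 12, 19 = 1·12 + 7, 12 = 1·7 + 5, 7 = 1·5 + 2, 5 = 2·2 + 1, 2 = 2·1 + 0; back-substituting, 1 = 5 − 2·2 = 5 − 2·(7 − 1·5) = −2·7 + 3·5 = −2·7 + 3·(12 − 1·7) = 3·12 − 5·7 = 3·12 − 5·(19 − 1·12) = −5·19 + 8·12 = −5·19 + 8·(88 − 4·19) = 8·88 − 37·19. Hence 19·(-37) ≡ 1, so 19⁻¹ ≡ -37 ≡ 51 (mod 88).
Multiplying by 51: t ≡ 51·68 = 3468 ≡ 36 (mod 88).
With t = 36: k = 9 + 19·36 = 693.
Check: 693 mod 19 = 9, 693 mod 88 = 77. ✓

k = 693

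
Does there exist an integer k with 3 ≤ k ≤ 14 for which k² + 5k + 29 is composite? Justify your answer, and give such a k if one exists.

k = 4

At k = 4: 4² + 5·4 + 29 = 65 = 5·13, which is composite.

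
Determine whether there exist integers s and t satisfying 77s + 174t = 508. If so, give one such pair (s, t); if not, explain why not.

77 and 174 are coprime, so 77s + 174t ranges over all of ℤ.
Run the Euclidean algorithm on 174 and 77: 174 = 2·77 + 20, 77 = 3·20 + 17, 20 = 1·17 + 3, 17 = 5·3 + 2, 3 = 1·2 + 1, 2 = 2·1 + 0.
Back-substituting, 1 = 3 − 1·2 = 3 − (17 − 5·3) = −17 + 6·3 = −17 + 6·(20 − 1·17) = 6·20 − 7·17 = 6·20 − 7·(77 − 3·20) = −7·77 + 27·20 = −7·77 + 27·(174 − 2·77) = 27·174 − 61·77; that is, 77·(-61) + 174·27 = 1.
Times 508: 77·(-30988) + 174·13716 = 508, so (-30988, 13716) solves it.
The general solution is s = -30988 + 174k, t = 13716 − 77k; taking k = 179 gives the smaller pair s = 158, t = -67.
Indeed 77·158 + 174·(-67) = 12166 − 11658 = 508.

s = 158, t = -67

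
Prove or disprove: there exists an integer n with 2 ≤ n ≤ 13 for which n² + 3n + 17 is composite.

n = 3

At n = 3: 3² + 3·3 + 17 = 35 = 5·7, which is composite.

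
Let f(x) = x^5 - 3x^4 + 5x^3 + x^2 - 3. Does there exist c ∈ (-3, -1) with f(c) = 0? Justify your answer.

f(-3) = -615 and f(-1) = -11, both negative, so a sign-change argument is unavailable; we show f keeps this sign on the whole interval.
Shift to the endpoint -1: with x = -1 − u (0 < u < 2), one computes f(-1 − u) = -u^5 - 8u^4 - 27u^3 - 42u^2 - 30u - 11.
The nonzero coefficients here are all negative, so for u > 0 every term is negative (or zero), and the constant term -11 is strictly negative.
So f is strictly negative on (-3, -1); no root exists in the interval.

f has no root in that interval.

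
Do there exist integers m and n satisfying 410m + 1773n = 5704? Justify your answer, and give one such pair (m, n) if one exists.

410 and 1773 are coprime, so 410m + 1773n ranges over all of ℤ.
Euclidean algorithm: 1773 = 4·410 + 133, 410 = 3·133 + 11, 133 = 12·11 + 1, 11 = 11·1 + 0.
Back-substituting, 1 = 133 − 12·11 = 133 − 12·(410 − 3·133) = −12·410 + 37·133 = −12·410 + 37·(1773 − 4·410) = 37·1773 − 160·410; that is, 410·(-160) + 1773·37 = 1.
Scaling by 5704 gives the particular solution (m, n) = (-912640, 211048).
The general solution is m = -912640 + 1773k, n = 211048 − 410k; taking k = 515 gives the smaller pair m = 455, n = -102.
Indeed 410·455 + 1773·(-102) = 186550 − 180846 = 5704.

m = 455, n = -102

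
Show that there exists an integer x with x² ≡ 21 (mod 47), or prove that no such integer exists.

x = 31

Take x = 31. Then 31² = 961 = 20·47 + 21, so 31² ≡ 21 (mod 47).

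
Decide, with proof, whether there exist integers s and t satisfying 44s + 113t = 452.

Since gcd(44, 113) = 1, every integer is an integer combination of 44 and 113.
Run the Euclidean algorithm on 113 and 44: 113 = 2·44 + 25, 44 = 1·25 + 19, 25 = 1·19 + 6, 19 = 3·6 + 1, 6 = 6·1 + 0.
Unwinding: 1 = 19 − 3·6 = 19 − 3·(25 − 1·19) = −3·25 + 4·19 = −3·25 + 4·(44 − 1·25) = 4·44 − 7·25 = 4·44 − 7·(113 − 2·44) = −7·113 + 18·44, i.e. 44·18 + 113·(-7) = 1.
Multiplying through by 452: s = 18·452 = 8136, t = (-7)·452 = -3164 is a solution.
Subtracting 72·113 from s and adding 72·44 to t gives the tidier solution (0, 4).
Check: 44·0 + 113·4 = 0 + 452 = 452. ✓

s = 0, t = 4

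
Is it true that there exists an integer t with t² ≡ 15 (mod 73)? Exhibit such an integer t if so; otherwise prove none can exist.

There is no such integer.

73 is prime, so by Euler's criterion 15 is a square mod 73 iff 15^((73−1)/2) = 15^36 ≡ 1 (mod 73).
Repeated squaring mod 73: 15^2 = 225 ≡ 6; 15^4 ≡ 6² = 36 ≡ 36; 15^8 ≡ 36² = 1296 ≡ 55; 15^16 ≡ 55² = 3025 ≡ 32; 15^32 ≡ 32² = 1024 ≡ 2.
Since 36 = 32 + 4, 15^36 ≡ 2 · 36; multiplying out mod 73: 2·36 = 72 ≡ 72. Thus 15^36 ≡ 72 ≡ −1 (mod 73).
By Euler's criterion 15 is a quadratic non-residue mod 73: no t satisfies t² ≡ 15 (mod 73).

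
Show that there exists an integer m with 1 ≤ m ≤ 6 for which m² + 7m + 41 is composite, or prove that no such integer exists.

At m = 4: 4² + 7·4 + 41 = 85 = 5·17, which is composite.

m = 4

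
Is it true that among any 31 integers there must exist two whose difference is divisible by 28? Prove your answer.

Each integer lies in one of the 28 residue classes modulo 28.
With 31 integers and only 28 classes, the pigeonhole principle forces two of them, say a and b, into the same class.
Equal remainders mean a − b ≡ 0 (mod 28), so 28 divides their difference.

True.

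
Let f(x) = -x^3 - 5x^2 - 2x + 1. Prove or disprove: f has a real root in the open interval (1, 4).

No such root exists.

The endpoint values f(1) = -7 and f(4) = -151 are both negative. Claim: f(x) < 0 for every x in (1, 4).
Shift to the endpoint 1: with x = 1 + u (0 < u < 3), one computes f(1 + u) = -u^3 - 8u^2 - 15u - 7.
The nonzero coefficients here are all negative, so for u > 0 every term is negative (or zero), and the constant term -7 is strictly negative.
So f is strictly negative on (1, 4); no root exists in the interval.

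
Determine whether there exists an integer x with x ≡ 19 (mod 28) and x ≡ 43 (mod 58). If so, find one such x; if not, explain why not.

x = 159

gcd(28, 58) = 2. A simultaneous solution exists iff 19 ≡ 43 (mod 2); here 19 mod 2 = 1 = 43 mod 2, so it does.
List candidates x ≡ 19 (mod 28): 19, 47, 75, 103, 131, 159. Modulo 58 these are 19, 47, 17, 45, 15, 43; 159 gives 43 as required.
Verify: 159 = 5·28 + 19 and 159 = 2·58 + 43. ✓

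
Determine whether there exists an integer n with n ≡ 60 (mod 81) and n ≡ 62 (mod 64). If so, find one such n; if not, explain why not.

n = 2814

Since 81 and 64 share no common factor, CRT says the pair of congruences has a solution (unique mod 5184).
Write n = 60 + 81t and require 60 + 81t ≡ 62 (mod 64), i.e. 81t ≡ 2 (mod 64).
81 ≡ 17 (mod 64), so this reads 17t ≡ 2 (mod 64). Invert 17 mod 64 by the Euclidean algorithm: 64 = 3·17 + 13, 17 = 1·13 + 4, 13 = 3·4 + 1, 4 = 4·1 + 0; back-substituting, 1 = 13 − 3·4 = 13 − 3·(17 − 1·13) = −3·17 + 4·13 = −3·17 + 4·(64 − 3·17) = 4·64 − 15·17. Hence 17·(-15) ≡ 1, so 17⁻¹ ≡ -15 ≡ 49 (mod 64).
Therefore t ≡ 49·2 = 98 ≡ 34 (mod 64).
Taking t = 34 gives n = 60 + 81·34 = 2814.
Verify: 2814 = 34·81 + 60 and 2814 = 43·64 + 62. ✓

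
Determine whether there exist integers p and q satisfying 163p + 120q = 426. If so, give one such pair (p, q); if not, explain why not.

163 and 120 are coprime, so 163p + 120q ranges over all of ℤ.
Euclidean algorithm: 163 = 1·120 + 43, 120 = 2·43 + 34, 43 = 1·34 + 9, 34 = 3·9 + 7, 9 = 1·7 + 2, 7 = 3·2 + 1, 2 = 2·1 + 0.
Working back up the chain: 1 = 7 − 3·2 = 7 − 3·(9 − 1·7) = −3·9 + 4·7 = −3·9 + 4·(34 − 3·9) = 4·34 − 15·9 = 4·34 − 15·(43 − 1·34) = −15·43 + 19·34 = −15·43 + 19·(120 − 2·43) = 19·120 − 53·43 = 19·120 − 53·(163 − 1·120) = −53·163 + 72·120. So 163·(-53) + 120·72 = 1.
Scaling by 426 gives the particular solution (p, q) = (-22578, 30672).
The general solution is p = -22578 + 120k, q = 30672 − 163k; taking k = 189 gives the smaller pair p = 102, q = -135.
Check: 163·102 + 120·(-135) = 16626 − 16200 = 426. ✓

p = 102, q = -135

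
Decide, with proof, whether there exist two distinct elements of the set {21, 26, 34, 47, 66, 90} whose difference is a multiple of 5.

21 and 26 are such a pair.

Reduce each element mod 5: 21↦1, 26↦1, 34↦4, 47↦2, 66↦1, 90↦0. The residue 1 repeats (at 21 and 26), and 26 − 21 = 5 = 1·5.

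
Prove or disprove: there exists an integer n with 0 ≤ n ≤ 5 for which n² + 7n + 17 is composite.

At n = 5: 5² + 7·5 + 17 = 77 = 7·11, which is composite.

n = 5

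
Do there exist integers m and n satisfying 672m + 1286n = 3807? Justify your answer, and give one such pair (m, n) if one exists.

gcd(672, 1286) = 2, so every integer of the form 672m + 1286n is a multiple of 2.
But 3807 = 2·1903 + 1, so 2 ∤ 3807.
Hence no integers m, n satisfy the equation.

No, no such integers exist.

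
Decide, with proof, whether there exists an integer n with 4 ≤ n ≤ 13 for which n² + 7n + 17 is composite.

n = 7

At n = 7: 7² + 7·7 + 17 = 115 = 5·23, which is composite.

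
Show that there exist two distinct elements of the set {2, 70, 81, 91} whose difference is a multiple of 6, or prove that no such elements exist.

No, no such pair exists.

Two integers differ by a multiple of 6 exactly when they have the same residue mod 6. The residues are 2↦2, 70↦4, 81↦3, 91↦1.
All 4 residues are distinct, so no two elements differ by a multiple of 6.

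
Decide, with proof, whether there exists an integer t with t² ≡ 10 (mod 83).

Take t = 33. Then 33² = 1089 = 13·83 + 10, so 33² ≡ 10 (mod 83).

t = 33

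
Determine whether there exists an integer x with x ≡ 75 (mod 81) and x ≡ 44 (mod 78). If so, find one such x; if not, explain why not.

No, no such integer exists.

gcd(81, 78) = 3. If x ≡ 75 (mod 81) and x ≡ 44 (mod 78), then x ≡ 75 (mod 3) and x ≡ 44 (mod 3).
However 75 ≡ 0 and 44 ≡ 2 (mod 3), and 0 ≠ 2.
Hence the system has no solution.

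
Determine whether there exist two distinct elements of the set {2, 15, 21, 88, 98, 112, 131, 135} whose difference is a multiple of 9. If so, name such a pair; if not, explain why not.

No such pair exists.

Two integers differ by a multiple of 9 exactly when they have the same residue mod 9. The residues are 2↦2, 15↦6, 21↦3, 88↦7, 98↦8, 112↦4, 131↦5, 135↦0.
These 8 residues are pairwise different, hence no difference of two elements is divisible by 9.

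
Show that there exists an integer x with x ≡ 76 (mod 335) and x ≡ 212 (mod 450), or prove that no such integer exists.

No, no such integer exists.

Both moduli are multiples of 5 = gcd(335, 450), so any solution would satisfy x ≡ 76 and x ≡ 212 modulo 5 simultaneously.
These are incompatible: 76 − 212 = -136 is not divisible by 5.
Therefore no such x exists.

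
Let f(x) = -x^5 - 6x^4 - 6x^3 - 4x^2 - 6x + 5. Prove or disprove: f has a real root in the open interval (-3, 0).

f(-3) = -94 and f(0) = 5, which have opposite signs.
f is continuous everywhere (it is a polynomial), in particular on [-3, 0].
By the Intermediate Value Theorem, f takes the value 0 somewhere in the open interval.

Yes, f has a root in the interval.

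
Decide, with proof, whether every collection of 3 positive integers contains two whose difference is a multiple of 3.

No; for instance {15, 16, 17} is a counterexample.

Try 3 consecutive integers, 15, 16, 17. Their remainders mod 3 are 0, 1, 2 — pairwise different, as any 3 ≤ 3 consecutive integers have distinct residues.
The differences between them range over 1, …, 2, none of which is divisible by 3.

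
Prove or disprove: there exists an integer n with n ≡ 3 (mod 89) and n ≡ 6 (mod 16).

Since 89 and 16 share no common factor, CRT says the pair of congruences has a solution (unique mod 1424).
Any solution of the first congruence is n = 3 + 89t; substituting into the second, 89t ≡ 6 − 3 ≡ 3 (mod 16).
89 ≡ 9 (mod 16), so this reads 9t ≡ 3 (mod 16). Note 9·9 = 81 ≡ 1 (mod 16) (as 81 − 1 = 5·16), so 9⁻¹ ≡ 9.
Therefore t ≡ 9·3 = 27 ≡ 11 (mod 16).
Taking t = 11 gives n = 3 + 89·11 = 982.
Check: 982 mod 89 = 3, 982 mod 16 = 6. ✓

n = 982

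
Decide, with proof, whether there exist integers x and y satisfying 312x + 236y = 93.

gcd(312, 236) = 4, so every integer of the form 312x + 236y is a multiple of 4.
But 93 is not a multiple of 4 (it leaves remainder 1).
So the equation is unsolvable over ℤ.

No such integers exist.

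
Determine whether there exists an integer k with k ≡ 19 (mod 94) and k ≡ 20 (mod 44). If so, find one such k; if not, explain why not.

Reduce both congruences modulo 2, which divides 94 and 44: they say k ≡ 19 (mod 2) and k ≡ 20 (mod 2).
However 19 ≡ 1 and 20 ≡ 0 (mod 2), and 1 ≠ 0.
So no integer satisfies both congruences.

There is no such integer.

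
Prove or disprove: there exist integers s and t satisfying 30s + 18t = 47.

Both 30 and 18 are divisible by gcd(30, 18) = 6, hence so is any combination 30s + 18t.
But 47 = 6·7 + 5, so 6 ∤ 47.
Therefore 30s + 18t = 47 has no solution in integers.

No, no such integers exist.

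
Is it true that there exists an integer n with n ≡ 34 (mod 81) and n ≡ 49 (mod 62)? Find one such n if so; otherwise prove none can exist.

The moduli 81 and 62 are coprime, so by the Chinese Remainder Theorem a unique solution modulo 5022 exists.
Write n = 34 + 81t and require 34 + 81t ≡ 49 (mod 62), i.e. 81t ≡ 15 (mod 62).
81 ≡ 19 (mod 62), so this reads 19t ≡ 15 (mod 62). Invert 19 mod 62 by the Euclidean algorithm: 62 = 3·19 + 5, 19 = 3·5 + 4, 5 = 1·4 + 1, 4 = 4·1 + 0; back-substituting, 1 = 5 − 1·4 = 5 − (19 − 3·5) = −19 + 4·5 = −19 + 4·(62 − 3·19) = 4·62 − 13·19. Hence 19·(-13) ≡ 1, so 19⁻¹ ≡ -13 ≡ 49 (mod 62).
Therefore t ≡ 49·15 = 735 ≡ 53 (mod 62).
Taking t = 53 gives n = 34 + 81·53 = 4327.
Check: 4327 mod 81 = 34, 4327 mod 62 = 49. ✓

n = 4327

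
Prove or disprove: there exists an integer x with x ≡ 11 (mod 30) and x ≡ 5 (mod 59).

Since 30 and 59 share no common factor, CRT says the pair of congruences has a solution (unique mod 1770).
Any solution of the first congruence is x = 11 + 30t; substituting into the second, 30t ≡ 5 − 11 ≡ 53 (mod 59).
To invert 30 modulo 59: 59 = 1·30 + 29, 30 = 1·29 + 1, 29 = 29·1 + 0, and unwinding, 1 = 30 − 1·29 = 30 − (59 − 1·30) = −59 + 2·30. Thus 30⁻¹ ≡ 2 (mod 59).
Multiplying by 2: t ≡ 2·53 = 106 ≡ 47 (mod 59).
Taking t = 47 gives x = 11 + 30·47 = 1421.
Check: 1421 mod 30 = 11, 1421 mod 59 = 5. ✓

x = 1421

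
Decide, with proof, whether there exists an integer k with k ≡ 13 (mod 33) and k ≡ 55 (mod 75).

k = 805

The moduli are not coprime: gcd(33, 75) = 3. Compatibility requires 3 ∣ (55 − 13) = 42, which holds, so solutions exist.
Put k = 13 + 33t, so we need 33t ≡ 42 (mod 75), equivalently (divide by 3) 11t ≡ 14 (mod 25).
Note 11·16 = 176 ≡ 1 (mod 25) (as 176 − 1 = 7·25), so 11⁻¹ ≡ 16.
Therefore t ≡ 16·14 = 224 ≡ 24 (mod 25).
Then k = 13 + 33·24 = 805.
Verify: 805 = 24·33 + 13 and 805 = 10·75 + 55. ✓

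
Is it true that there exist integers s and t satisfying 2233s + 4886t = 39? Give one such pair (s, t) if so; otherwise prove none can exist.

Both 2233 and 4886 are divisible by gcd(2233, 4886) = 7, hence so is any combination 2233s + 4886t.
But 39 is not a multiple of 7 (it leaves remainder 4).
Therefore 2233s + 4886t = 39 has no solution in integers.

No, no such integers exist.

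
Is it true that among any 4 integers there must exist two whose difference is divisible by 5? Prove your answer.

No; for instance {24, 25, 26, 27} is a counterexample.

Try 4 consecutive integers, 24, 25, 26, 27. Their remainders mod 5 are 4, 0, 1, 2 — pairwise different, as any 4 ≤ 5 consecutive integers have distinct residues.
The differences between them range over 1, …, 3, none of which is divisible by 5.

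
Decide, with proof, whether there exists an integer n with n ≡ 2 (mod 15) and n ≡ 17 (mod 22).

n = 17

The moduli 15 and 22 are coprime, so by the Chinese Remainder Theorem a unique solution modulo 330 exists.
Write n = 2 + 15t and require 2 + 15t ≡ 17 (mod 22), i.e. 15t ≡ 15 (mod 22).
Note 15·3 = 45 ≡ 1 (mod 22) (as 45 − 1 = 2·22), so 15⁻¹ ≡ 3.
Therefore t ≡ 3·15 = 45 ≡ 1 (mod 22).
Taking t = 1 gives n = 2 + 15·1 = 17.
Check: 17 mod 15 = 2, 17 mod 22 = 17. ✓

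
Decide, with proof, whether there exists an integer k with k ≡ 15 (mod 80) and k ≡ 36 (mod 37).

k = 1775

gcd(80, 37) = 1, so the Chinese Remainder Theorem guarantees exactly one residue class mod 2960 satisfying both.
Write k = 15 + 80t and require 15 + 80t ≡ 36 (mod 37), i.e. 80t ≡ 21 (mod 37).
80 ≡ 6 (mod 37), so this reads 6t ≡ 21 (mod 37). Since 6·31 = 186 = 5·37 + 1, the inverse of 6 mod 37 is 31.
Therefore t ≡ 31·21 = 651 ≡ 22 (mod 37).
With t = 22: k = 15 + 80·22 = 1775.
Verify: 1775 = 22·80 + 15 and 1775 = 47·37 + 36. ✓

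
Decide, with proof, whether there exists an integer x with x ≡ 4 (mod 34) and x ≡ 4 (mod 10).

Here gcd(34, 10) = 2, and both 4 and 4 leave remainder 0 mod 2, so the system is consistent.
In fact x = 4 itself already satisfies 4 mod 10 = 4.
Verify: 4 = 0·34 + 4 and 4 = 0·10 + 4. ✓

x = 4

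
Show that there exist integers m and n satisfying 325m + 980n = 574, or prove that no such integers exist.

gcd(325, 980) = 5, so every integer of the form 325m + 980n is a multiple of 5.
But 574 is not a multiple of 5 (it leaves remainder 4).
Hence no integers m, n satisfy the equation.

No, no such integers exist.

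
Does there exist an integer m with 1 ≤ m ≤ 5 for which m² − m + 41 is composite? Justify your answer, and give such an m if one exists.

There is no such integer m in that range.

The values for m = 1, 2, …, 5 are 41, 43, 47, 53, 61, and each of these is prime.
So no value in the range makes the expression composite.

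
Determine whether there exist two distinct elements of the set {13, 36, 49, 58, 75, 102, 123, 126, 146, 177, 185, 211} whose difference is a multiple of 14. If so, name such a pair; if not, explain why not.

There is no such pair.

Residues mod 14: 13↦13, 36↦8, 49↦7, 58↦2, 75↦5, 102↦4, 123↦11, 126↦0, 146↦6, 177↦9, 185↦3, 211↦1.
These 12 residues are pairwise different, hence no difference of two elements is divisible by 14.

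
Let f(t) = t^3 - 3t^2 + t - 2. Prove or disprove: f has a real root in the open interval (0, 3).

f(0) = -2 and f(3) = 1, which have opposite signs.
As a polynomial, f is continuous on every closed interval.
By the Intermediate Value Theorem, f takes the value 0 somewhere in the open interval.

Yes, f has a root in the interval.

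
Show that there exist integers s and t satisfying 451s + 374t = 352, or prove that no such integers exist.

gcd(451, 374) = 11, and 11 divides 352, so integer solutions exist.
Dividing through by 11 reduces the equation to 41s + 34t = 32.
Run the Euclidean algorithm on 41 and 34: 41 = 1·34 + 7, 34 = 4·7 + 6, 7 = 1·6 + 1, 6 = 6·1 + 0.
Working back up the chain: 1 = 7 − 1·6 = 7 − (34 − 4·7) = −34 + 5·7 = −34 + 5·(41 − 1·34) = 5·41 − 6·34. So 41·5 + 34·(-6) = 1.
Scaling by 32 gives the particular solution (s, t) = (160, -192).
The general solution is s = 160 + 34k, t = -192 − 41k; taking k = -4 gives the smaller pair s = 24, t = -28.
Check: 451·24 + 374·(-28) = 10824 − 10472 = 352. ✓

s = 24, t = -28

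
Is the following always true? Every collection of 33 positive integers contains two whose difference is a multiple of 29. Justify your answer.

Yes, this is always true.

There are exactly 29 possible remainders on division by 29.
Placing 33 integers into 29 classes, some class receives at least two — say a and b.
Equal remainders mean a − b ≡ 0 (mod 29), so 29 divides their difference.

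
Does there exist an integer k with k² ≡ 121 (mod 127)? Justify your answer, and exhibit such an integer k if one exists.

Take k = 11. Then 11² = 121, and since 0 ≤ 121 < 127 this is already reduced: 11² ≡ 121 (mod 127).

k = 11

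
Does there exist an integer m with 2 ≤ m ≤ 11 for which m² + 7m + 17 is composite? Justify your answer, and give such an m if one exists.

At m = 9: 9² + 7·9 + 17 = 161 = 7·23, which is composite.

m = 9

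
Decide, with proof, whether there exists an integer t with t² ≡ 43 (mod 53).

t = 19

t = 19 works: 19² = 361, and 361 − 43 = 318 = 6·53.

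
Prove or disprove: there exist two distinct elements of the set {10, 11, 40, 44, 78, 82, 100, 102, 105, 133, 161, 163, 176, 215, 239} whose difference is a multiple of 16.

Two integers differ by a multiple of 16 exactly when they have the same residue mod 16. The residues are 10↦10, 11↦11, 40↦8, 44↦12, 78↦14, 82↦2, 100↦4, 102↦6, 105↦9, 133↦5, 161↦1, 163↦3, 176↦0, 215↦7, 239↦15.
No residue repeats among the 15 elements, so no pair has difference ≡ 0 (mod 16).

No, no such pair exists.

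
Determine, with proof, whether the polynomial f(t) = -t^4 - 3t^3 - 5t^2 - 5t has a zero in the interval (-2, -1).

Such a root exists.

f(-2) = -2 and f(-1) = 2, which have opposite signs.
Since f is a polynomial it is continuous on [-2, -1].
By the Intermediate Value Theorem, f takes the value 0 somewhere in the open interval.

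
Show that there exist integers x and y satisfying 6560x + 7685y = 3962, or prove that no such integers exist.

No, no such integers exist.

Any value of 6560x + 7685y is a multiple of gcd(6560, 7685) = 5.
But 3962 = 5·792 + 2, so 5 ∤ 3962.
Therefore 6560x + 7685y = 3962 has no solution in integers.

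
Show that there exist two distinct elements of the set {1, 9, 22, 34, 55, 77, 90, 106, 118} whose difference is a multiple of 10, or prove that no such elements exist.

No such pair exists.

Two integers differ by a multiple of 10 exactly when they have the same residue mod 10. The residues are 1↦1, 9↦9, 22↦2, 34↦4, 55↦5, 77↦7, 90↦0, 106↦6, 118↦8.
No residue repeats among the 9 elements, so no pair has difference ≡ 0 (mod 10).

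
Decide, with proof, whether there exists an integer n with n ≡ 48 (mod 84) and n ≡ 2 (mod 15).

gcd(84, 15) = 3. If n ≡ 48 (mod 84) and n ≡ 2 (mod 15), then n ≡ 48 (mod 3) and n ≡ 2 (mod 3).
These are incompatible: 48 − 2 = 46 is not divisible by 3.
So no integer satisfies both congruences.

No, no such integer exists.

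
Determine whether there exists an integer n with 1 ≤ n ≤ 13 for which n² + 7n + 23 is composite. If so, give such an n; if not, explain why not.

n = 11

At n = 11: 11² + 7·11 + 23 = 221 = 13·17, which is composite.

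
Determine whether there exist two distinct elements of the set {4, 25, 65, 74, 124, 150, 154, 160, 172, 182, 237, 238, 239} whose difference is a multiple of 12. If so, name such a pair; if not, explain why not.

4 mod 12 = 4 and 124 mod 12 = 4, so 124 − 4 = 120 = 10·12.

4 and 124 are such a pair.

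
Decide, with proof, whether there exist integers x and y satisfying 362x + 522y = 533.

gcd(362, 522) = 2, so every integer of the form 362x + 522y is a multiple of 2.
But 533 = 2·266 + 1, so 2 ∤ 533.
So the equation is unsolvable over ℤ.

There are no such integers.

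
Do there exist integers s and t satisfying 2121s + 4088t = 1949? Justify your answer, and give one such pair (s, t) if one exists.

Any value of 2121s + 4088t is a multiple of gcd(2121, 4088) = 7.
But 1949 = 7·278 + 3, so 7 ∤ 1949.
Therefore 2121s + 4088t = 1949 has no solution in integers.

No such integers exist.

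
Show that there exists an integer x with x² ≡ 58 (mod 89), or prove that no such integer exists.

89 is prime, so by Euler's criterion 58 is a square mod 89 iff 58^((89−1)/2) = 58^44 ≡ 1 (mod 89).
Squaring successively (mod 89): 58^2 = 3364 ≡ 71; 58^4 ≡ 71² = 5041 ≡ 57; 58^8 ≡ 57² = 3249 ≡ 45; 58^16 ≡ 45² = 2025 ≡ 67; 58^32 ≡ 67² = 4489 ≡ 39.
Since 44 = 32 + 8 + 4, 58^44 ≡ 39 · 45 · 57; multiplying out mod 89: 39·45 = 1755 ≡ 64, then 64·57 = 3648 ≡ 88. Thus 58^44 ≡ 88 ≡ −1 (mod 89).
By Euler's criterion 58 is a quadratic non-residue mod 89: no x satisfies x² ≡ 58 (mod 89).

No, no such integer exists.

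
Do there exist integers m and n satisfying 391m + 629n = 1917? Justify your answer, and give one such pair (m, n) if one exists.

gcd(391, 629) = 17, so every integer of the form 391m + 629n is a multiple of 17.
However 1917 leaves remainder 13 on division by 17.
So the equation is unsolvable over ℤ.

There are no such integers.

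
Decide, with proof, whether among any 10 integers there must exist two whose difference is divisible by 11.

Try 10 consecutive integers, 34, 35, …, 43. Their remainders mod 11 are 1, 2, 3, 4, 5, 6, 7, 8, 9, 10 — pairwise different, as any 10 ≤ 11 consecutive integers have distinct residues.
Any two of them differ by at most 9 < 11 and by at least 1, so no difference is a multiple of 11.

No; for instance {34, 35, 36, 37, 38, 39, 40, 41, 42, 43} is a counterexample.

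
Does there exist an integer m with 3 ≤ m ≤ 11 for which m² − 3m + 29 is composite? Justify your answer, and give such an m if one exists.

At m = 8: 8² − 3·8 + 29 = 69 = 3·23, which is composite.

m = 8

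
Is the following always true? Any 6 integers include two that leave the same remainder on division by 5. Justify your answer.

True.

Partition the integers by their residue mod 5; there are 5 classes.
With 6 integers and only 5 classes, the pigeonhole principle forces two of them, say a and b, into the same class.
That is, a and b leave the same remainder on division by 5, as claimed.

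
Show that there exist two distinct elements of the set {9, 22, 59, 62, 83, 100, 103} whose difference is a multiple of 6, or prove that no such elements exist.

Both 22 and 100 leave remainder 4 on division by 6; their difference 78 = 13·6 is a multiple of 6.

The pair (22, 100) works.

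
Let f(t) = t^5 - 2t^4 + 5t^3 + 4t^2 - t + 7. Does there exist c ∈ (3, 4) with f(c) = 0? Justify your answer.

The endpoint values f(3) = 256 and f(4) = 899 are both positive. Claim: f(t) > 0 for every t in (3, 4).
Substitute t = 3 + u, where 0 < u < 1 on the interval. Expanding, f(3 + u) = u^5 + 13u^4 + 71u^3 + 211u^2 + 347u + 256.
All 6 nonzero coefficients of this polynomial in u are positive; hence for u > 0 the value is a sum of positive terms (the constant 256 among them).
Therefore f(t) > 0 throughout (3, 4), and f has no zero there.

No.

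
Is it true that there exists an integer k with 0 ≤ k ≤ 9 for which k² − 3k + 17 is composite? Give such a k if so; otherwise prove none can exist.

k = 8

At k = 8: 8² − 3·8 + 17 = 57 = 3·19, which is composite.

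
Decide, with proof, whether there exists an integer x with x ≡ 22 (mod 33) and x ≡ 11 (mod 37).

The moduli 33 and 37 are coprime, so by the Chinese Remainder Theorem a unique solution modulo 1221 exists.
Write x = 22 + 33t and require 22 + 33t ≡ 11 (mod 37), i.e. 33t ≡ 26 (mod 37).
Invert 33 mod 37 by the Euclidean algorithm: 37 = 1·33 + 4, 33 = 8·4 + 1, 4 = 4·1 + 0; back-substituting, 1 = 33 − 8·4 = 33 − 8·(37 − 1·33) = −8·37 + 9·33. Hence 33·9 ≡ 1, so 33⁻¹ ≡ 9 (mod 37).
Multiplying by 9: t ≡ 9·26 = 234 ≡ 12 (mod 37).
Taking t = 12 gives x = 22 + 33·12 = 418.
Verify: 418 = 12·33 + 22 and 418 = 11·37 + 11. ✓

x = 418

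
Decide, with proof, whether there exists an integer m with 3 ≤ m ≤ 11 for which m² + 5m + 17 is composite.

m = 9

At m = 9: 9² + 5·9 + 17 = 143 = 11·13, which is composite.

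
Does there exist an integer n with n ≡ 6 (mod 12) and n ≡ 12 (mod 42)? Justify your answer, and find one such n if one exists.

gcd(12, 42) = 6. A simultaneous solution exists iff 6 ≡ 12 (mod 6); here 6 mod 6 = 0 = 12 mod 6, so it does.
Step through n = 6, 6 + 12, 6 + 2·12, …: the values 6, 18, 30, 42, 54 reduce mod 42 to 6, 18, 30, 0, 12. The value 54 hits 12.
Verify: 54 = 4·12 + 6 and 54 = 1·42 + 12. ✓

n = 54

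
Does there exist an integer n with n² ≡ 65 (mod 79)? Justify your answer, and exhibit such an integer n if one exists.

n = 67 works: 67² = 4489, and 4489 − 65 = 4424 = 56·79.

n = 67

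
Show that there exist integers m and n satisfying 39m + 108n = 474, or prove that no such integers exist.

m = 26, n = -5

gcd(39, 108) = 3, and 3 divides 474, so integer solutions exist.
Dividing through by 3 reduces the equation to 13m + 36n = 158.
Dividing repeatedly: 36 = 2·13 + 10, 13 = 1·10 + 3, 10 = 3·3 + 1, 3 = 3·1 + 0.
Unwinding: 1 = 10 − 3·3 = 10 − 3·(13 − 1·10) = −3·13 + 4·10 = −3·13 + 4·(36 − 2·13) = 4·36 − 11·13, i.e. 13·(-11) + 36·4 = 1.
Scaling by 158 gives the particular solution (m, n) = (-1738, 632).
Shifting by a multiple of (36, −13) keeps it a solution: m = -1738 + 49·36 = 26, n = 632 − 49·13 = -5.
Check: 39·26 + 108·(-5) = 1014 − 540 = 474. ✓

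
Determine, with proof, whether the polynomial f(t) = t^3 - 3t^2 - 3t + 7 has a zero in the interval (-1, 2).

Such a root exists.

f(-1) = 6 and f(2) = -3, which have opposite signs.
As a polynomial, f is continuous on every closed interval.
By the Intermediate Value Theorem, f takes the value 0 somewhere in the open interval.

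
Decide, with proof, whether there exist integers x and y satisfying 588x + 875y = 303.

No, no such integers exist.

Both 588 and 875 are divisible by gcd(588, 875) = 7, hence so is any combination 588x + 875y.
But 303 is not a multiple of 7 (it leaves remainder 2).
Therefore 588x + 875y = 303 has no solution in integers.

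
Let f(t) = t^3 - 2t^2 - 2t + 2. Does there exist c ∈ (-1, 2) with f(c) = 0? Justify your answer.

f(-1) = 1 and f(2) = -2, which have opposite signs.
f is continuous everywhere (it is a polynomial), in particular on [-1, 2].
By the Intermediate Value Theorem f must vanish at some point of (-1, 2).

Yes, f has a root in the interval.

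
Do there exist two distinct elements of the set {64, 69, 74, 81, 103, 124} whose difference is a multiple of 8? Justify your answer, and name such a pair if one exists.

No, no such pair exists.

Residues mod 8: 64↦0, 69↦5, 74↦2, 81↦1, 103↦7, 124↦4.
No residue repeats among the 6 elements, so no pair has difference ≡ 0 (mod 8).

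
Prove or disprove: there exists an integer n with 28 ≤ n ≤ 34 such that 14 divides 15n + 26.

Scanning upward from n = 28 gives 446, 461, none divisible by 14. Try n = 30: 15·30 + 26 = 476 = 34·14, which is divisible by 14.

n = 30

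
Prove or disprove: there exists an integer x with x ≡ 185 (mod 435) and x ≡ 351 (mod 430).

No, no such integer exists.

Reduce both congruences modulo 5, which divides 435 and 430: they say x ≡ 185 (mod 5) and x ≡ 351 (mod 5).
But 185 mod 5 = 0 while 351 mod 5 = 1, a contradiction.
Therefore no such x exists.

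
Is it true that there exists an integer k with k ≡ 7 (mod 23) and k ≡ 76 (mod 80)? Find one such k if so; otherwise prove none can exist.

k = 76

gcd(23, 80) = 1, so the Chinese Remainder Theorem guarantees exactly one residue class mod 1840 satisfying both.
Write k = 7 + 23t and require 7 + 23t ≡ 76 (mod 80), i.e. 23t ≡ 69 (mod 80).
Since 23·7 = 161 = 2·80 + 1, the inverse of 23 mod 80 is 7.
Multiplying by 7: t ≡ 7·69 = 483 ≡ 3 (mod 80).
Taking t = 3 gives k = 7 + 23·3 = 76.
Indeed 76 ≡ 7 (mod 23) and 76 ≡ 76 (mod 80).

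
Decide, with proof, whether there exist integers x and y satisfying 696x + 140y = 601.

No, no such integers exist.

gcd(696, 140) = 4, so every integer of the form 696x + 140y is a multiple of 4.
But 601 is not a multiple of 4 (it leaves remainder 1).
Therefore 696x + 140y = 601 has no solution in integers.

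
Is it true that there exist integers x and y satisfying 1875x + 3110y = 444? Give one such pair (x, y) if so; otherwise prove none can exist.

Both 1875 and 3110 are divisible by gcd(1875, 3110) = 5, hence so is any combination 1875x + 3110y.
However 444 leaves remainder 4 on division by 5.
Hence no integers x, y satisfy the equation.

No such integers exist.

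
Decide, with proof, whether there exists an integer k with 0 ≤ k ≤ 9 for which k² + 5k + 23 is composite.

There is no such integer k in that range.

The values for k = 0, 1, …, 9 are 23, 29, 37, 47, 59, 73, 89, 107, 127, 149, and each of these is prime.
So no value in the range makes the expression composite.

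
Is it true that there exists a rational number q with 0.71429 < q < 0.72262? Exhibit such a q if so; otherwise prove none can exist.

q = 13/18

Multiplying by 18: 18·0.71429 = 12.85722 and 18·0.72262 = 13.00716, so the integer 13 lies strictly between them.
Hence 13/18 is a rational number with 0.71429 < 13/18 < 0.72262.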